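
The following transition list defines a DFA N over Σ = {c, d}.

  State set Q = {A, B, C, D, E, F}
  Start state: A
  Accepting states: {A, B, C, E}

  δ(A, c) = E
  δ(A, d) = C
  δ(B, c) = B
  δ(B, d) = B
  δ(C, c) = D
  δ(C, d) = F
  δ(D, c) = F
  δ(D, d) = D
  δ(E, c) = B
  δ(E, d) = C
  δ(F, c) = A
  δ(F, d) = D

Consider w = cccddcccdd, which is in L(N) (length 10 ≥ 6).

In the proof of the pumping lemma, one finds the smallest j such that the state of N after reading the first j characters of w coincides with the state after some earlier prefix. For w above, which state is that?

B

State sequence: A -c-> E -c-> B -c-> B -d-> B -d-> B -c-> B -c-> B -c-> B -d-> B -d-> B
First repeat at step 3: B was already visited.

The earliest repeat is at step j = 3: N is in B, which it already visited at step i = 2.
With |Q| = 6, pigeonhole forces a state repeat no later than step 6; the substring read between the first and second visits to that state can be pumped.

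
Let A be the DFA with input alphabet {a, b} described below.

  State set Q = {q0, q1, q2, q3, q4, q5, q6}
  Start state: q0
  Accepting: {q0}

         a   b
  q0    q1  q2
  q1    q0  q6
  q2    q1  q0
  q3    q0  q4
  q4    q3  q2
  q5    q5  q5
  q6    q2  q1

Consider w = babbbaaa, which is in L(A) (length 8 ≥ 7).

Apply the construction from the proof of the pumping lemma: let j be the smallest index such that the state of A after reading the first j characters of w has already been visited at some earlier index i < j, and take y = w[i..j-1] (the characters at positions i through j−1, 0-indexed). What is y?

bb

Run of A on w = b a b b b a a a:
  step 0: q0  (start)
  step 1: q2  (read b: q0→q2)
  step 2: q1  (read a: q2→q1)
  step 3: q6  (read b: q1→q6)
  step 4: q1  (read b: q6→q1)   ← first repeat (q1 seen earlier)
  step 5: q6  (read b: q1→q6)
  step 6: q2  (read a: q6→q2)
  step 7: q1  (read a: q2→q1)
  step 8: q0  (read a: q1→q0)

So i = 2, j = 4, giving x = w[0:2] = ba, y = w[2:4] = bb, z = w[4:8] = baaa.
Check: |xy| = 4 ≤ 7 and |y| = 2 ≥ 1. Reading y takes A from q1 back to q1, so every xyⁱz is accepted.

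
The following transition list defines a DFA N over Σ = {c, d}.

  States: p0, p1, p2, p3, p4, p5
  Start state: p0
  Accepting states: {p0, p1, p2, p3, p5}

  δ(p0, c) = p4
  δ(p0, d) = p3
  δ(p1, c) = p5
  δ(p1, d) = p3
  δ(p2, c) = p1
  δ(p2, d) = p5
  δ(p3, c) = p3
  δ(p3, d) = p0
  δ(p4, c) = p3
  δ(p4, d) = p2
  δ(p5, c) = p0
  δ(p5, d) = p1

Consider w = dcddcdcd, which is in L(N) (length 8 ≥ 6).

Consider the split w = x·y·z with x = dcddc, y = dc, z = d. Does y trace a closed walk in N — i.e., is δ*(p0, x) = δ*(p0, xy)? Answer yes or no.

State sequence: p0 -d-> p3 -c-> p3 -d-> p0 -d-> p3 -c-> p3 -d-> p0 -c-> p4

After x (step 5): p3. After xy (step 7): p4.
They differ (p3 ≠ p4), so y is not a cycle from the state after x; this split is not the one the pumping-lemma construction produces, and pumping y need not keep the string in L(N).

no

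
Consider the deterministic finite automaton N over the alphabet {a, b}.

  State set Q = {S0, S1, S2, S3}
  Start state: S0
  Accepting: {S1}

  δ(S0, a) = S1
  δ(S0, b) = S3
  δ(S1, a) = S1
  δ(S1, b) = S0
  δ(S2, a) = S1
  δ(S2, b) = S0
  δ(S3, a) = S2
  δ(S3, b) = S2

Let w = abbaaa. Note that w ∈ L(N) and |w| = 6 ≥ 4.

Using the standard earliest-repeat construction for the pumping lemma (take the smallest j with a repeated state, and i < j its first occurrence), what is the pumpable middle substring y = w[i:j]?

ab

Run of N on w = a b b a a a:
  step 0: S0  (start)
  step 1: S1  (read a: S0→S1)
  step 2: S0  (read b: S1→S0)   ← first repeat (S0 seen earlier)
  step 3: S3  (read b: S0→S3)
  step 4: S2  (read a: S3→S2)
  step 5: S1  (read a: S2→S1)
  step 6: S1  (read a: S1→S1)

So i = 0, j = 2, giving x = w[0:0] = ε, y = w[0:2] = ab, z = w[2:6] = baaa.
Check: |xy| = 2 ≤ 4 and |y| = 2 ≥ 1. Reading y takes N from S0 back to S0, so every xyⁱz is accepted.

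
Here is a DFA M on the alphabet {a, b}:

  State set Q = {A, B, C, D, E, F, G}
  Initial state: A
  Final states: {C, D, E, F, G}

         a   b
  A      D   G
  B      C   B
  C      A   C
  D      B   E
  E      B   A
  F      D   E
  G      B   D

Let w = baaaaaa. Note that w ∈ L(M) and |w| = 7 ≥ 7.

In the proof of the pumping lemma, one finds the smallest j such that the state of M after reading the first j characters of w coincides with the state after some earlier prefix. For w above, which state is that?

A

Run of M on w = b a a a a a a:
  step 0: A  (start)
  step 1: G  (read b: A→G)
  step 2: B  (read a: G→B)
  step 3: C  (read a: B→C)
  step 4: A  (read a: C→A)   ← first repeat (A seen earlier)
  step 5: D  (read a: A→D)
  step 6: B  (read a: D→B)
  step 7: C  (read a: B→C)

The earliest repeat is at step j = 4: M is in A, which it already visited at step i = 0.
Pumping length from the standard proof: p = 7 (the number of states). The repeated state found above gives |xy| = j ≤ 7 and |y| = j − i ≥ 1.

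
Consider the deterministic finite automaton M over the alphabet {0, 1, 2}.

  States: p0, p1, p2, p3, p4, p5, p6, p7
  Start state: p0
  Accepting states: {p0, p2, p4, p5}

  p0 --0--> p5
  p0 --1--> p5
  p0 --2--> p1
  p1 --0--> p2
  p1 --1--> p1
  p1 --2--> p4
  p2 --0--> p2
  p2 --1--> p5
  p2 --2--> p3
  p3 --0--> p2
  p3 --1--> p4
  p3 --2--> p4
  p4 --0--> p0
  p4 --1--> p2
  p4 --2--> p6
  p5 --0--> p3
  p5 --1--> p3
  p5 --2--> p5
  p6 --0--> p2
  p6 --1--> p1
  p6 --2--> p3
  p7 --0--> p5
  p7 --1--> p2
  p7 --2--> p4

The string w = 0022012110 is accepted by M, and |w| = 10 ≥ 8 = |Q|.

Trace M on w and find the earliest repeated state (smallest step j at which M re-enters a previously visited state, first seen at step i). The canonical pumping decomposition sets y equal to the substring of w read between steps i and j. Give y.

02201

Run of M on w = 0 0 2 2 0 1 2 1 1 0:
  step 0: p0  (start)
  step 1: p5  (read 0: p0→p5)
  step 2: p3  (read 0: p5→p3)
  step 3: p4  (read 2: p3→p4)
  step 4: p6  (read 2: p4→p6)
  step 5: p2  (read 0: p6→p2)
  step 6: p5  (read 1: p2→p5)   ← first repeat (p5 seen earlier)
  step 7: p5  (read 2: p5→p5)
  step 8: p3  (read 1: p5→p3)
  step 9: p4  (read 1: p3→p4)
  step 10: p0  (read 0: p4→p0)

So i = 1, j = 6, giving x = w[0:1] = 0, y = w[1:6] = 02201, z = w[6:10] = 2110.
Check: |xy| = 6 ≤ 8 and |y| = 5 ≥ 1. Reading y takes M from p5 back to p5, so every xyⁱz is accepted.
With |Q| = 8, pigeonhole forces a state repeat no later than step 8; the substring read between the first and second visits to that state can be pumped.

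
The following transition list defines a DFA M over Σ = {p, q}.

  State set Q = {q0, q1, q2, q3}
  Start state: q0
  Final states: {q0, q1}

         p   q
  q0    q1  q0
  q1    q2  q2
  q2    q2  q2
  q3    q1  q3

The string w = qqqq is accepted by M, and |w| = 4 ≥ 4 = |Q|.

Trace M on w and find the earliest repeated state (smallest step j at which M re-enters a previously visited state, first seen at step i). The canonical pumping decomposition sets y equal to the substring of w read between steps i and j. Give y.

q

Run of M on w = q q q q:
  step 0: q0  (start)
  step 1: q0  (read q: q0→q0)   ← first repeat (q0 seen earlier)
  step 2: q0  (read q: q0→q0)
  step 3: q0  (read q: q0→q0)
  step 4: q0  (read q: q0→q0)

So i = 0, j = 1, giving x = w[0:0] = ε, y = w[0:1] = q, z = w[1:4] = qqq.
Check: |xy| = 1 ≤ 4 and |y| = 1 ≥ 1. Reading y takes M from q0 back to q0, so every xyⁱz is accepted.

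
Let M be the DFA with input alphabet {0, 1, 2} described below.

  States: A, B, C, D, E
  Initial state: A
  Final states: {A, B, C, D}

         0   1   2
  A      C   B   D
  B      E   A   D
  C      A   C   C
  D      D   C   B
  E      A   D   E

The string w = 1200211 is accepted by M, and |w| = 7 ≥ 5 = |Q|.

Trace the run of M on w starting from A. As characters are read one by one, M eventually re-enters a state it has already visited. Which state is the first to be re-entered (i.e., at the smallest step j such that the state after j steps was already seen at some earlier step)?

D

Run of M on w = 1 2 0 0 2 1 1:
  step 0: A  (start)
  step 1: B  (read 1: A→B)
  step 2: D  (read 2: B→D)
  step 3: D  (read 0: D→D)   ← first repeat (D seen earlier)
  step 4: D  (read 0: D→D)
  step 5: B  (read 2: D→B)
  step 6: A  (read 1: B→A)
  step 7: B  (read 1: A→B)

The earliest repeat is at step j = 3: M is in D, which it already visited at step i = 2.
The DFA has 5 states, so the proof of the pumping lemma guarantees a repeated state among the first 5+1 visited; the segment between the two visits is the pumpable y.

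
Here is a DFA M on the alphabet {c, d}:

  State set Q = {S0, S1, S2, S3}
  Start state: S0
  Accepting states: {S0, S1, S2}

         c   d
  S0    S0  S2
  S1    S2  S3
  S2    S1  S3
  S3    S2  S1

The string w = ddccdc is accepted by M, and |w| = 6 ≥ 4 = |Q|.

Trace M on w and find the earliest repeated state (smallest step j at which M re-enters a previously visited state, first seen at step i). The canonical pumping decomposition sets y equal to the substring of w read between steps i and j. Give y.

State sequence: S0 -d-> S2 -d-> S3 -c-> S2 -c-> S1 -d-> S3 -c-> S2
First repeat at step 3: S2 was already visited.

So i = 1, j = 3, giving x = w[0:1] = d, y = w[1:3] = dc, z = w[3:6] = cdc.
Check: |xy| = 3 ≤ 4 and |y| = 2 ≥ 1. Reading y takes M from S2 back to S2, so every xyⁱz is accepted.
With |Q| = 4, pigeonhole forces a state repeat no later than step 4; the substring read between the first and second visits to that state can be pumped.

dc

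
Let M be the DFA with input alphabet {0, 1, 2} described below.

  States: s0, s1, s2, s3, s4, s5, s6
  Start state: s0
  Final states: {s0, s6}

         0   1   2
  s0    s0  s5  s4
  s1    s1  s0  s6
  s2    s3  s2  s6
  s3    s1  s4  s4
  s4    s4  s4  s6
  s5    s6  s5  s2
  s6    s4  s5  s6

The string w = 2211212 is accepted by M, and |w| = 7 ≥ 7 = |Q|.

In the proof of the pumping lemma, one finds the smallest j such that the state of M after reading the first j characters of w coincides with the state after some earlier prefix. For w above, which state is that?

s5

State sequence: s0 -2-> s4 -2-> s6 -1-> s5 -1-> s5 -2-> s2 -1-> s2 -2-> s6
First repeat at step 4: s5 was already visited.

The earliest repeat is at step j = 4: M is in s5, which it already visited at step i = 3.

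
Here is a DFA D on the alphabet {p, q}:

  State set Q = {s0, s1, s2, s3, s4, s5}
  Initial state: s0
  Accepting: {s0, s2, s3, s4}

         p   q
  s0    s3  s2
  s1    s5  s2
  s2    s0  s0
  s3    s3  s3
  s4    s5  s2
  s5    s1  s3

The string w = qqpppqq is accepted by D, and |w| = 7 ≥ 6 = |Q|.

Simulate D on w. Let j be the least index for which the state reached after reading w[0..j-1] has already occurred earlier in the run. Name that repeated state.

State sequence: s0 -q-> s2 -q-> s0 -p-> s3 -p-> s3 -p-> s3 -q-> s3 -q-> s3
First repeat at step 2: s0 was already visited.

The earliest repeat is at step j = 2: D is in s0, which it already visited at step i = 0.
Pumping length from the standard proof: p = 6 (the number of states). The repeated state found above gives |xy| = j ≤ 6 and |y| = j − i ≥ 1.

s0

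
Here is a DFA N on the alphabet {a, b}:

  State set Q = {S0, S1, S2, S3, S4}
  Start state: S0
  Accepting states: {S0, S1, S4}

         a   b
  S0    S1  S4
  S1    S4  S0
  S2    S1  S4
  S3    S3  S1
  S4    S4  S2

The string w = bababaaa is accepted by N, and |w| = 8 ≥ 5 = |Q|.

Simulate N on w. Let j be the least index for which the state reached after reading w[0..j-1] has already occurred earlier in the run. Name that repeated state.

State sequence: S0 -b-> S4 -a-> S4 -b-> S2 -a-> S1 -b-> S0 -a-> S1 -a-> S4 -a-> S4
First repeat at step 2: S4 was already visited.

The earliest repeat is at step j = 2: N is in S4, which it already visited at step i = 1.

S4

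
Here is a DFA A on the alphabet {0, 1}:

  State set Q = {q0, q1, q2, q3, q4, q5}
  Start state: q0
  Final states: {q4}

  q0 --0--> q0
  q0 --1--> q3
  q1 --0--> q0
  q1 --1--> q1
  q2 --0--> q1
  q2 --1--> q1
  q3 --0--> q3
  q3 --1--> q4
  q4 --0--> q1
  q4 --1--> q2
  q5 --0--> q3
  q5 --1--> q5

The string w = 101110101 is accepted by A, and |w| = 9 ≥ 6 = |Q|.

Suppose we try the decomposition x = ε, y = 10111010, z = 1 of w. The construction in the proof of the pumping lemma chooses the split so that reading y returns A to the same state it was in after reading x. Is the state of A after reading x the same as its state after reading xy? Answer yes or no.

State sequence: q0 -1-> q3 -0-> q3 -1-> q4 -1-> q2 -1-> q1 -0-> q0 -1-> q3 -0-> q3

After x (step 0): q0. After xy (step 8): q3.
They differ (q0 ≠ q3), so y is not a cycle from the state after x; this split is not the one the pumping-lemma construction produces, and pumping y need not keep the string in L(A).

no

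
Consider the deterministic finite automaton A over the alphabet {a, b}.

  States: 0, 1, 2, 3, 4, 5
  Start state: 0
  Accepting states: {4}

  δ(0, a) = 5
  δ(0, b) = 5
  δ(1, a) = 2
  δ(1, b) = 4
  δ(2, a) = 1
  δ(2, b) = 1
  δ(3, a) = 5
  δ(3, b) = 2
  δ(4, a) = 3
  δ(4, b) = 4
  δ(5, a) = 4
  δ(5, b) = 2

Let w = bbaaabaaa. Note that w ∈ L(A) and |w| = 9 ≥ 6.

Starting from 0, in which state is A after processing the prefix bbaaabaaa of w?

4

Run of A on the first 9 characters of w = b b a a a b a a a:
  step 0: 0  (start)
  step 1: 5  (read b: 0→5)
  step 2: 2  (read b: 5→2)
  step 3: 1  (read a: 2→1)
  step 4: 2  (read a: 1→2)
  step 5: 1  (read a: 2→1)
  step 6: 4  (read b: 1→4)
  step 7: 3  (read a: 4→3)
  step 8: 5  (read a: 3→5)
  step 9: 4  (read a: 5→4)

After reading 9 characters, A is in state 4.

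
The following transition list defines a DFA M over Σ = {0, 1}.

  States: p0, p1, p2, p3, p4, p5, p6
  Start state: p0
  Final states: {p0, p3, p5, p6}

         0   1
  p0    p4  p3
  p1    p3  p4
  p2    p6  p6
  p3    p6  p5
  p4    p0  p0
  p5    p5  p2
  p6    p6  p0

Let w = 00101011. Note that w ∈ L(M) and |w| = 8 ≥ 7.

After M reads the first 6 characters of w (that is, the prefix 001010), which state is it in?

Run of M on the first 6 characters of w = 0 0 1 0 1 0:
  step 0: p0  (start)
  step 1: p4  (read 0: p0→p4)
  step 2: p0  (read 0: p4→p0)
  step 3: p3  (read 1: p0→p3)
  step 4: p6  (read 0: p3→p6)
  step 5: p0  (read 1: p6→p0)
  step 6: p4  (read 0: p0→p4)

After reading 6 characters, M is in state p4.

p4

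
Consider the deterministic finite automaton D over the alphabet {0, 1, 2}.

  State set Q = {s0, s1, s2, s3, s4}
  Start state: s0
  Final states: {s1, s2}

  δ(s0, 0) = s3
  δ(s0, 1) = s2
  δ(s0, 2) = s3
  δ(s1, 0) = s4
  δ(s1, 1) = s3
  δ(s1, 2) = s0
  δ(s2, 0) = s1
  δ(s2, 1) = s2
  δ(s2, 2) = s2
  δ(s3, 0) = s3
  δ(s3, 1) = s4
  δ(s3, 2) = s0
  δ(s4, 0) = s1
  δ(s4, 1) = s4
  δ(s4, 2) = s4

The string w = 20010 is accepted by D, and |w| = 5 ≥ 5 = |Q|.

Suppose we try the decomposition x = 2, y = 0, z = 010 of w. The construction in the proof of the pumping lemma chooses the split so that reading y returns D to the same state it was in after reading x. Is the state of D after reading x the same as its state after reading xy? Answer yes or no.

Run of D on the first 2 characters of w = 2 0:
  step 0: s0  (start)
  step 1: s3  (read 2: s0→s3)
  step 2: s3  (read 0: s3→s3)

After x (step 1): s3. After xy (step 2): s3.
They match, so y = 0 drives D around a cycle from s3 back to itself; pumping y any number of times keeps D in s3 before reading z, and xyⁱz ∈ L(D) for every i ≥ 0.

yes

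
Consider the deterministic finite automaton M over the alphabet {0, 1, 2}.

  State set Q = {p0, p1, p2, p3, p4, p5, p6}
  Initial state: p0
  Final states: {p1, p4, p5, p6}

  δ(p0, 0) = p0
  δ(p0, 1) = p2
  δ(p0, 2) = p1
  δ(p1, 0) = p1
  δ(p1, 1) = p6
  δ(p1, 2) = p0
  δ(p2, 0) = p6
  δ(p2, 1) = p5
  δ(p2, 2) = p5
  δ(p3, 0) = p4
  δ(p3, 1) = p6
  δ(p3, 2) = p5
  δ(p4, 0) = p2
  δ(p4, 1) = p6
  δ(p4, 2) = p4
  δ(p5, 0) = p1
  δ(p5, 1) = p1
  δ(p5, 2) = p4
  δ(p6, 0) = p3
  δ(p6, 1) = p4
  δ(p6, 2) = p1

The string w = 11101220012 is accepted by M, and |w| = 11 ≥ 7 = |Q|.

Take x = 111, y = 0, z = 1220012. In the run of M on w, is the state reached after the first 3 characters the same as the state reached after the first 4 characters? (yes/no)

Run of M on the first 4 characters of w = 1 1 1 0:
  step 0: p0  (start)
  step 1: p2  (read 1: p0→p2)
  step 2: p5  (read 1: p2→p5)
  step 3: p1  (read 1: p5→p1)
  step 4: p1  (read 0: p1→p1)

After x (step 3): p1. After xy (step 4): p1.
They match, so y = 0 drives M around a cycle from p1 back to itself; pumping y any number of times keeps M in p1 before reading z, and xyⁱz ∈ L(M) for every i ≥ 0.

yes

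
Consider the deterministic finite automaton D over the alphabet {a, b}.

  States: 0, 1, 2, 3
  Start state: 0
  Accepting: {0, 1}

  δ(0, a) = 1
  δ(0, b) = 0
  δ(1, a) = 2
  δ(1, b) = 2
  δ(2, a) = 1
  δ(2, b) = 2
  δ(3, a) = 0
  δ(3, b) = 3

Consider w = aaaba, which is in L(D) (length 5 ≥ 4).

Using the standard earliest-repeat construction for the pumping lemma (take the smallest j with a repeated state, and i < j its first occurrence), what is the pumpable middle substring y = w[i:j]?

aa

State sequence: 0 -a-> 1 -a-> 2 -a-> 1 -b-> 2 -a-> 1
First repeat at step 3: 1 was already visited.

So i = 1, j = 3, giving x = w[0:1] = a, y = w[1:3] = aa, z = w[3:5] = ba.
Check: |xy| = 3 ≤ 4 and |y| = 2 ≥ 1. Reading y takes D from 1 back to 1, so every xyⁱz is accepted.
With |Q| = 4, pigeonhole forces a state repeat no later than step 4; the substring read between the first and second visits to that state can be pumped.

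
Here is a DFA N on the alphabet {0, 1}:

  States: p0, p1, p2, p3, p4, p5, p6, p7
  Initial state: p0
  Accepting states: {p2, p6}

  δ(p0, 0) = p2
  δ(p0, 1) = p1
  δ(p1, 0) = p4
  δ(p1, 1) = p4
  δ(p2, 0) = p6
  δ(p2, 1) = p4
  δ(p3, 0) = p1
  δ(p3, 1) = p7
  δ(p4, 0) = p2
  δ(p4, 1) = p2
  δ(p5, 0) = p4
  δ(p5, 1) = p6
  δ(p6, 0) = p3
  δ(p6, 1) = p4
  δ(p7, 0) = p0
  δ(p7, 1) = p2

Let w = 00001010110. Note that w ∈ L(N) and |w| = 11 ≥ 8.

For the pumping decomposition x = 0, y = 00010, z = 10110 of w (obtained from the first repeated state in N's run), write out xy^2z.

xy^2z = 0·00010·00010·10110 = 0000100001010110.
Reading y = 00010 takes N from p2 back to p2, so after x·y·y the machine is still in p2, and z then leads to the accepting state p6. Hence 0000100001010110 ∈ L(N).

0000100001010110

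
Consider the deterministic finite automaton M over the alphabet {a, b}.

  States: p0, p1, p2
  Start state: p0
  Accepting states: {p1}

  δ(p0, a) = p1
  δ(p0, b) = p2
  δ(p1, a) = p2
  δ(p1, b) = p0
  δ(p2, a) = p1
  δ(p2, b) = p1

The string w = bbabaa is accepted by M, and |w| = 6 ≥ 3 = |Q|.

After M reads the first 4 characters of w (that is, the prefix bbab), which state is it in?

p1

Run of M on the first 4 characters of w = b b a b:
  step 0: p0  (start)
  step 1: p2  (read b: p0→p2)
  step 2: p1  (read b: p2→p1)
  step 3: p2  (read a: p1→p2)
  step 4: p1  (read b: p2→p1)

After reading 4 characters, M is in state p1.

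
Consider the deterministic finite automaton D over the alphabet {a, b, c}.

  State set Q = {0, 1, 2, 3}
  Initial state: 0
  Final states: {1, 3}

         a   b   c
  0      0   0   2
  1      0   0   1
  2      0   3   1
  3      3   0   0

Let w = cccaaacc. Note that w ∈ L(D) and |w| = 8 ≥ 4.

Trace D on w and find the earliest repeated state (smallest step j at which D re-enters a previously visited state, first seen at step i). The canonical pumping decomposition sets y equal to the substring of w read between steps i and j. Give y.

State sequence: 0 -c-> 2 -c-> 1 -c-> 1 -a-> 0 -a-> 0 -a-> 0 -c-> 2 -c-> 1
First repeat at step 3: 1 was already visited.

So i = 2, j = 3, giving x = w[0:2] = cc, y = w[2:3] = c, z = w[3:8] = aaacc.
Check: |xy| = 3 ≤ 4 and |y| = 1 ≥ 1. Reading y takes D from 1 back to 1, so every xyⁱz is accepted.
With |Q| = 4, pigeonhole forces a state repeat no later than step 4; the substring read between the first and second visits to that state can be pumped.

c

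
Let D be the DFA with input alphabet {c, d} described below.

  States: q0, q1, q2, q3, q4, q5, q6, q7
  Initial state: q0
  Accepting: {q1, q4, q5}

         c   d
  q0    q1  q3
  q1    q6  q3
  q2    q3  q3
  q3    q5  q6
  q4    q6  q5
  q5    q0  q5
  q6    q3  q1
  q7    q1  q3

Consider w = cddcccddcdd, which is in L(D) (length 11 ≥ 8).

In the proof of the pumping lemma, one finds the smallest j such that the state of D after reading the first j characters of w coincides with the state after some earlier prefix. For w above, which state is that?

State sequence: q0 -c-> q1 -d-> q3 -d-> q6 -c-> q3 -c-> q5 -c-> q0 -d-> q3 -d-> q6 -c-> q3 -d-> q6 -d-> q1
First repeat at step 4: q3 was already visited.

The earliest repeat is at step j = 4: D is in q3, which it already visited at step i = 2.
Since D has 8 states, any run of length ≥ 8 visits 8+1 states, so by pigeonhole some state repeats within the first 8 steps — that repeat gives the pumpable loop.

q3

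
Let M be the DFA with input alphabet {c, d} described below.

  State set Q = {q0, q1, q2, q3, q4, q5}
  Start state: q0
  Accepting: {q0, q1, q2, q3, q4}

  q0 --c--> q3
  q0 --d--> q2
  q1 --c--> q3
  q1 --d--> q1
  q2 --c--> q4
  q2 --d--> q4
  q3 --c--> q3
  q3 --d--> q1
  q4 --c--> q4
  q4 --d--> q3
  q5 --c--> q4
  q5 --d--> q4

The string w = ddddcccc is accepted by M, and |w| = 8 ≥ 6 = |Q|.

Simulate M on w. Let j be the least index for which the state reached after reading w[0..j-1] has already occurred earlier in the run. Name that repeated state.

q3

Run of M on w = d d d d c c c c:
  step 0: q0  (start)
  step 1: q2  (read d: q0→q2)
  step 2: q4  (read d: q2→q4)
  step 3: q3  (read d: q4→q3)
  step 4: q1  (read d: q3→q1)
  step 5: q3  (read c: q1→q3)   ← first repeat (q3 seen earlier)
  step 6: q3  (read c: q3→q3)
  step 7: q3  (read c: q3→q3)
  step 8: q3  (read c: q3→q3)

The earliest repeat is at step j = 5: M is in q3, which it already visited at step i = 3.
Pumping length from the standard proof: p = 6 (the number of states). The repeated state found above gives |xy| = j ≤ 6 and |y| = j − i ≥ 1.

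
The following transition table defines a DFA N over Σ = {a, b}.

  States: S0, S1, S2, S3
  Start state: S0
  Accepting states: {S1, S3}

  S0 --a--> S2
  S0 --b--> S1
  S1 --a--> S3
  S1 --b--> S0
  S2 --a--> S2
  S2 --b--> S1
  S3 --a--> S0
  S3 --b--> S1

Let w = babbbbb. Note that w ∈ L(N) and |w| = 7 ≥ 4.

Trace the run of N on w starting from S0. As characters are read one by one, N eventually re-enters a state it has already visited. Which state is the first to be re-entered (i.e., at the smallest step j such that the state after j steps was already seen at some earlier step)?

S1

Run of N on w = b a b b b b b:
  step 0: S0  (start)
  step 1: S1  (read b: S0→S1)
  step 2: S3  (read a: S1→S3)
  step 3: S1  (read b: S3→S1)   ← first repeat (S1 seen earlier)
  step 4: S0  (read b: S1→S0)
  step 5: S1  (read b: S0→S1)
  step 6: S0  (read b: S1→S0)
  step 7: S1  (read b: S0→S1)

The earliest repeat is at step j = 3: N is in S1, which it already visited at step i = 1.
The DFA has 4 states, so the proof of the pumping lemma guarantees a repeated state among the first 4+1 visited; the segment between the two visits is the pumpable y.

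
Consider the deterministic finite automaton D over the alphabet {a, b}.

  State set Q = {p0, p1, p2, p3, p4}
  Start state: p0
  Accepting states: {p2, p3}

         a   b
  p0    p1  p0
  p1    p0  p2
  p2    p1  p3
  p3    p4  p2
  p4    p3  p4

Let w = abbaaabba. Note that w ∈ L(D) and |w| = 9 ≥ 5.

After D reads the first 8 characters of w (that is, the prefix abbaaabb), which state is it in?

Run of D on the first 8 characters of w = a b b a a a b b:
  step 0: p0  (start)
  step 1: p1  (read a: p0→p1)
  step 2: p2  (read b: p1→p2)
  step 3: p3  (read b: p2→p3)
  step 4: p4  (read a: p3→p4)
  step 5: p3  (read a: p4→p3)
  step 6: p4  (read a: p3→p4)
  step 7: p4  (read b: p4→p4)
  step 8: p4  (read b: p4→p4)

After reading 8 characters, D is in state p4.

p4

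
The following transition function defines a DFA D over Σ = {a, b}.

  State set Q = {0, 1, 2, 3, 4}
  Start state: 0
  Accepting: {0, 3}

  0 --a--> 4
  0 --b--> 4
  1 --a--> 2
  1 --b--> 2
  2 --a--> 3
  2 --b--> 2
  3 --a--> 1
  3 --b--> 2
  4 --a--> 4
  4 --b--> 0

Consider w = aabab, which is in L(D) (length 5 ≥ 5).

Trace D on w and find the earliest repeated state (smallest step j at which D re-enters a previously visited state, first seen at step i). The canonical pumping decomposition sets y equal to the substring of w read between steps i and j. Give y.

a

State sequence: 0 -a-> 4 -a-> 4 -b-> 0 -a-> 4 -b-> 0
First repeat at step 2: 4 was already visited.

So i = 1, j = 2, giving x = w[0:1] = a, y = w[1:2] = a, z = w[2:5] = bab.
Check: |xy| = 2 ≤ 5 and |y| = 1 ≥ 1. Reading y takes D from 4 back to 4, so every xyⁱz is accepted.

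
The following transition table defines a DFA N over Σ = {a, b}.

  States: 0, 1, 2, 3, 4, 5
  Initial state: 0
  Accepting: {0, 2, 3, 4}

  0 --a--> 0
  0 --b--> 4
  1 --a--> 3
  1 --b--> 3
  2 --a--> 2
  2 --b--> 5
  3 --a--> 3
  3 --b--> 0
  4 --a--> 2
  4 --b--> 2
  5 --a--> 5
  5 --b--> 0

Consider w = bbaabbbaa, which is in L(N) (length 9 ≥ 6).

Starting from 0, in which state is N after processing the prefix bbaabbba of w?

Run of N on the first 8 characters of w = b b a a b b b a:
  step 0: 0  (start)
  step 1: 4  (read b: 0→4)
  step 2: 2  (read b: 4→2)
  step 3: 2  (read a: 2→2)
  step 4: 2  (read a: 2→2)
  step 5: 5  (read b: 2→5)
  step 6: 0  (read b: 5→0)
  step 7: 4  (read b: 0→4)
  step 8: 2  (read a: 4→2)

After reading 8 characters, N is in state 2.

2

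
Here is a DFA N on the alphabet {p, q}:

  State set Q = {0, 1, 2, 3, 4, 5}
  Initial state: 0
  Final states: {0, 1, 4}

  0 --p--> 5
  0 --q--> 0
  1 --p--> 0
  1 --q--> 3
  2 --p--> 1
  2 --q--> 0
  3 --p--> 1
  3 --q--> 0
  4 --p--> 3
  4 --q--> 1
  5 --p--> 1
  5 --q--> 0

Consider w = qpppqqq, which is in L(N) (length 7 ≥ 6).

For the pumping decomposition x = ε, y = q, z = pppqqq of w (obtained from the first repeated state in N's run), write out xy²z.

xy^2z = ε·q·q·pppqqq = qqpppqqq.
Reading y = q takes N from 0 back to 0, so after x·y·y the machine is still in 0, and z then leads to the accepting state 0. Hence qqpppqqq ∈ L(N).

qqpppqqq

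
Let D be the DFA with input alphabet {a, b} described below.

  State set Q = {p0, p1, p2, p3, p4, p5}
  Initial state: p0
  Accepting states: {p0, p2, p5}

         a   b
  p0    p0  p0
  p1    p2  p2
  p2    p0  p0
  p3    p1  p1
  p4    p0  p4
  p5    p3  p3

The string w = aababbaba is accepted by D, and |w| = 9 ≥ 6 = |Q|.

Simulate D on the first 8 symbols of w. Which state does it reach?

p0

State sequence: p0 -a-> p0 -a-> p0 -b-> p0 -a-> p0 -b-> p0 -b-> p0 -a-> p0 -b-> p0

After reading 8 characters, D is in state p0.
(This kind of state-tracing is the core of the pumping-lemma construction: with 6 states, pigeonhole forces a repeat within the first 6 steps.)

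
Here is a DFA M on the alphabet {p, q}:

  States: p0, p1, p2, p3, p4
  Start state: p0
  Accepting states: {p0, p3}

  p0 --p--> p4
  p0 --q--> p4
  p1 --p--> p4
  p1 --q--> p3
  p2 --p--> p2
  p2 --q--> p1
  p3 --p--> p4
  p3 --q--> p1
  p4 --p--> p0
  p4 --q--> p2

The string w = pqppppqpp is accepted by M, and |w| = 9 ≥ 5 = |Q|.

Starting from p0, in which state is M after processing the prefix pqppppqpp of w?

p0

State sequence: p0 -p-> p4 -q-> p2 -p-> p2 -p-> p2 -p-> p2 -p-> p2 -q-> p1 -p-> p4 -p-> p0

After reading 9 characters, M is in state p0.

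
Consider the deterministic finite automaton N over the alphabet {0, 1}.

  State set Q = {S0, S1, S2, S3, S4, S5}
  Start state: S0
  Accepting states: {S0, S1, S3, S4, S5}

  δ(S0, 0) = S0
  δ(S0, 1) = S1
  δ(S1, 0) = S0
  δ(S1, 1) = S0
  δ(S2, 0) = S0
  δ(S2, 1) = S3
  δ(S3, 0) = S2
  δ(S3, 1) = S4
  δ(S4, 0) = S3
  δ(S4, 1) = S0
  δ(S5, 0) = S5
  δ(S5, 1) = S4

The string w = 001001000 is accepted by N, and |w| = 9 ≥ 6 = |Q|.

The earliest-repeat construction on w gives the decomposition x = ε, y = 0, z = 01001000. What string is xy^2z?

xy^2z = ε·0·0·01001000 = 0001001000.
Reading y = 0 takes N from S0 back to S0, so after x·y·y the machine is still in S0, and z then leads to the accepting state S0. Hence 0001001000 ∈ L(N).

0001001000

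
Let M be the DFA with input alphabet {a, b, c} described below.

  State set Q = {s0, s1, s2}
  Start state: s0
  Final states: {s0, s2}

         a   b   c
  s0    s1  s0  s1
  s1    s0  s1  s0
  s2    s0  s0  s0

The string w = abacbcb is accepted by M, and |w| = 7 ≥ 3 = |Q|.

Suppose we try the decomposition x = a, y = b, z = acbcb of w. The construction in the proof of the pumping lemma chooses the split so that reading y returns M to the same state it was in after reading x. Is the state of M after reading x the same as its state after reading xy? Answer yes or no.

Run of M on the first 2 characters of w = a b:
  step 0: s0  (start)
  step 1: s1  (read a: s0→s1)
  step 2: s1  (read b: s1→s1)

After x (step 1): s1. After xy (step 2): s1.
They match, so y = b drives M around a cycle from s1 back to itself; pumping y any number of times keeps M in s1 before reading z, and xyⁱz ∈ L(M) for every i ≥ 0.

yes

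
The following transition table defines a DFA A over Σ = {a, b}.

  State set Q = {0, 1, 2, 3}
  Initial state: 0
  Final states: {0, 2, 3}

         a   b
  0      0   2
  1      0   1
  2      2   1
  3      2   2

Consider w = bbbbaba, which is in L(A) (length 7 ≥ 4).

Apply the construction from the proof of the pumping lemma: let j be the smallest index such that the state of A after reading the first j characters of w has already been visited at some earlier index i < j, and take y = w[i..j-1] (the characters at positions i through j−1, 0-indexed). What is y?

Run of A on w = b b b b a b a:
  step 0: 0  (start)
  step 1: 2  (read b: 0→2)
  step 2: 1  (read b: 2→1)
  step 3: 1  (read b: 1→1)   ← first repeat (1 seen earlier)
  step 4: 1  (read b: 1→1)
  step 5: 0  (read a: 1→0)
  step 6: 2  (read b: 0→2)
  step 7: 2  (read a: 2→2)

So i = 2, j = 3, giving x = w[0:2] = bb, y = w[2:3] = b, z = w[3:7] = baba.
Check: |xy| = 3 ≤ 4 and |y| = 1 ≥ 1. Reading y takes A from 1 back to 1, so every xyⁱz is accepted.

b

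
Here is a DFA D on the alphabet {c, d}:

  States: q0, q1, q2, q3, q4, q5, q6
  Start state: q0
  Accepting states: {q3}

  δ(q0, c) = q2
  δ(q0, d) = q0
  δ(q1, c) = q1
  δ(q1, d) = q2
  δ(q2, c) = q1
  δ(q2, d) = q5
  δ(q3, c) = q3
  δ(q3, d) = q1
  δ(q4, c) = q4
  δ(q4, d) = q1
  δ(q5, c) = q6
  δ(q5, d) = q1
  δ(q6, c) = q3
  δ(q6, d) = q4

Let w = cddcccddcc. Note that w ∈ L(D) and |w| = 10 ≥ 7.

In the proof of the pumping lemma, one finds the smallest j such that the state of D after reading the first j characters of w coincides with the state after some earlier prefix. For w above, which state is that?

q1

State sequence: q0 -c-> q2 -d-> q5 -d-> q1 -c-> q1 -c-> q1 -c-> q1 -d-> q2 -d-> q5 -c-> q6 -c-> q3
First repeat at step 4: q1 was already visited.

The earliest repeat is at step j = 4: D is in q1, which it already visited at step i = 3.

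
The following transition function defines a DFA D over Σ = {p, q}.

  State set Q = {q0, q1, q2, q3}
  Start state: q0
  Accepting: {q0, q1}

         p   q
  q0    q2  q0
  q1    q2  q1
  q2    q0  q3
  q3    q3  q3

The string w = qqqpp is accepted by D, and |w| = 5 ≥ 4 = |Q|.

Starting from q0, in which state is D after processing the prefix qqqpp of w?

Run of D on the first 5 characters of w = q q q p p:
  step 0: q0  (start)
  step 1: q0  (read q: q0→q0)
  step 2: q0  (read q: q0→q0)
  step 3: q0  (read q: q0→q0)
  step 4: q2  (read p: q0→q2)
  step 5: q0  (read p: q2→q0)

After reading 5 characters, D is in state q0.

q0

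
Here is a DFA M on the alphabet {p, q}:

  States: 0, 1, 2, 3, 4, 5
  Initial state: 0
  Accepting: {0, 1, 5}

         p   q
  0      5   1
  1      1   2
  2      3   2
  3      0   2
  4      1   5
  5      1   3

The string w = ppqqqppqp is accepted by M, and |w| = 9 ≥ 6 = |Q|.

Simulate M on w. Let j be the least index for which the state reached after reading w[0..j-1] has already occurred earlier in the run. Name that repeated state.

State sequence: 0 -p-> 5 -p-> 1 -q-> 2 -q-> 2 -q-> 2 -p-> 3 -p-> 0 -q-> 1 -p-> 1
First repeat at step 4: 2 was already visited.

The earliest repeat is at step j = 4: M is in 2, which it already visited at step i = 3.
With |Q| = 6, pigeonhole forces a state repeat no later than step 6; the substring read between the first and second visits to that state can be pumped.

2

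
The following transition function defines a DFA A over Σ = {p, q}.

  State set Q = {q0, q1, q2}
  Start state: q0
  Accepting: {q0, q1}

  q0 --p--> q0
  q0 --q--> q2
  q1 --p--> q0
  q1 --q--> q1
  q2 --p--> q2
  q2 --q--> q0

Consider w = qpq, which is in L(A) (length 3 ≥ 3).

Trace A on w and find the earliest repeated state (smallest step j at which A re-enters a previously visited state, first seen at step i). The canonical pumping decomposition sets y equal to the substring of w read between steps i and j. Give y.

p

Run of A on w = q p q:
  step 0: q0  (start)
  step 1: q2  (read q: q0→q2)
  step 2: q2  (read p: q2→q2)   ← first repeat (q2 seen earlier)
  step 3: q0  (read q: q2→q0)

So i = 1, j = 2, giving x = w[0:1] = q, y = w[1:2] = p, z = w[2:3] = q.
Check: |xy| = 2 ≤ 3 and |y| = 1 ≥ 1. Reading y takes A from q2 back to q2, so every xyⁱz is accepted.
Pumping length from the standard proof: p = 3 (the number of states). The repeated state found above gives |xy| = j ≤ 3 and |y| = j − i ≥ 1.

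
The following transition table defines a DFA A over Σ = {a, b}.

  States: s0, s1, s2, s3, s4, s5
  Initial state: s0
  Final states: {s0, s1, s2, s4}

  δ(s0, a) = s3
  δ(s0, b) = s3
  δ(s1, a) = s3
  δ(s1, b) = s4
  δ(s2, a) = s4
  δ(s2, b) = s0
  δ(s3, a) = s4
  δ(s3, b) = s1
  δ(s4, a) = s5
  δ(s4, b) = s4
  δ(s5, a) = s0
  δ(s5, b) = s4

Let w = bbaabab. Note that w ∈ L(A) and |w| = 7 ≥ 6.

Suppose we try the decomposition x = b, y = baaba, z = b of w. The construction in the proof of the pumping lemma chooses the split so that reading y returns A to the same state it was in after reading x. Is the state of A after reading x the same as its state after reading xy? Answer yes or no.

Run of A on the first 6 characters of w = b b a a b a:
  step 0: s0  (start)
  step 1: s3  (read b: s0→s3)
  step 2: s1  (read b: s3→s1)
  step 3: s3  (read a: s1→s3)
  step 4: s4  (read a: s3→s4)
  step 5: s4  (read b: s4→s4)
  step 6: s5  (read a: s4→s5)

After x (step 1): s3. After xy (step 6): s5.
They differ (s3 ≠ s5), so y is not a cycle from the state after x; this split is not the one the pumping-lemma construction produces, and pumping y need not keep the string in L(A).

no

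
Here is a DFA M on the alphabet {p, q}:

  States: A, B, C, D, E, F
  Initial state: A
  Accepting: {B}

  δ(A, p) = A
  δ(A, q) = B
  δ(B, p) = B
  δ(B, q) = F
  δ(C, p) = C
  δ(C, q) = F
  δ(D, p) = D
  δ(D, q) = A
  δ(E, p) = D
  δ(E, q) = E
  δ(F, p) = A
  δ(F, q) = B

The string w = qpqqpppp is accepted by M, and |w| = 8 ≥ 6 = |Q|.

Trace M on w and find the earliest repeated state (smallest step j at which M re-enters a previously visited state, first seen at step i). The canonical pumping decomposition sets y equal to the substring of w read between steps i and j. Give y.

p

Run of M on w = q p q q p p p p:
  step 0: A  (start)
  step 1: B  (read q: A→B)
  step 2: B  (read p: B→B)   ← first repeat (B seen earlier)
  step 3: F  (read q: B→F)
  step 4: B  (read q: F→B)
  step 5: B  (read p: B→B)
  step 6: B  (read p: B→B)
  step 7: B  (read p: B→B)
  step 8: B  (read p: B→B)

So i = 1, j = 2, giving x = w[0:1] = q, y = w[1:2] = p, z = w[2:8] = qqpppp.
Check: |xy| = 2 ≤ 6 and |y| = 1 ≥ 1. Reading y takes M from B back to B, so every xyⁱz is accepted.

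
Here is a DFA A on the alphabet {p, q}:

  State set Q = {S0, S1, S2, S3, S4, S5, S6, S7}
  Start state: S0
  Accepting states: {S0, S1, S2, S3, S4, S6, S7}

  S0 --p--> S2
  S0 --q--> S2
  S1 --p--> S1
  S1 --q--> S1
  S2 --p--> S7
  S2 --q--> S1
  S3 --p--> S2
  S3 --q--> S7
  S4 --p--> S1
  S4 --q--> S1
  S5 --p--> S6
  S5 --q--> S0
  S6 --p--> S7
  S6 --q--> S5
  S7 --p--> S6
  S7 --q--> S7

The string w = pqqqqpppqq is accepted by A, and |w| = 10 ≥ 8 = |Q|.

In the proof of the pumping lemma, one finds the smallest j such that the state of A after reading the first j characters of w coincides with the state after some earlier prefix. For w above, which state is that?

S1

Run of A on w = p q q q q p p p q q:
  step 0: S0  (start)
  step 1: S2  (read p: S0→S2)
  step 2: S1  (read q: S2→S1)
  step 3: S1  (read q: S1→S1)   ← first repeat (S1 seen earlier)
  step 4: S1  (read q: S1→S1)
  step 5: S1  (read q: S1→S1)
  step 6: S1  (read p: S1→S1)
  step 7: S1  (read p: S1→S1)
  step 8: S1  (read p: S1→S1)
  step 9: S1  (read q: S1→S1)
  step 10: S1  (read q: S1→S1)

The earliest repeat is at step j = 3: A is in S1, which it already visited at step i = 2.
Pumping length from the standard proof: p = 8 (the number of states). The repeated state found above gives |xy| = j ≤ 8 and |y| = j − i ≥ 1.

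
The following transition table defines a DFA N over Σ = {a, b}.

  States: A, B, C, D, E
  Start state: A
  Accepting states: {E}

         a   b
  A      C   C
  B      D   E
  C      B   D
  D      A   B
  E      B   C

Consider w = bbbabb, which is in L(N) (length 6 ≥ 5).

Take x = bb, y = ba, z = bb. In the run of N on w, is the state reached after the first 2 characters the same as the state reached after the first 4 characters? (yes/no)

State sequence: A -b-> C -b-> D -b-> B -a-> D

After x (step 2): D. After xy (step 4): D.
They match, so y = ba drives N around a cycle from D back to itself; pumping y any number of times keeps N in D before reading z, and xyⁱz ∈ L(N) for every i ≥ 0.

yes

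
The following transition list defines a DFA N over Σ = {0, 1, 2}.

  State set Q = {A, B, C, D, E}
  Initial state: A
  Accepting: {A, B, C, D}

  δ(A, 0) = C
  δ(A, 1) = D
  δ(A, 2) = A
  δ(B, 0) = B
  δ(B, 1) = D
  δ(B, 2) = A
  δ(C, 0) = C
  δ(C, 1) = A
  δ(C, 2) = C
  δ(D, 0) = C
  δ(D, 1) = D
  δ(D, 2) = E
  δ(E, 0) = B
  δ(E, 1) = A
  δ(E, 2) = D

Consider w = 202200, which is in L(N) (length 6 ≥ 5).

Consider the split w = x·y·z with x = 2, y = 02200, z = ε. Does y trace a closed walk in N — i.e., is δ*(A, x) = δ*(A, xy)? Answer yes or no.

State sequence: A -2-> A -0-> C -2-> C -2-> C -0-> C -0-> C

After x (step 1): A. After xy (step 6): C.
They differ (A ≠ C), so y is not a cycle from the state after x; this split is not the one the pumping-lemma construction produces, and pumping y need not keep the string in L(N).

no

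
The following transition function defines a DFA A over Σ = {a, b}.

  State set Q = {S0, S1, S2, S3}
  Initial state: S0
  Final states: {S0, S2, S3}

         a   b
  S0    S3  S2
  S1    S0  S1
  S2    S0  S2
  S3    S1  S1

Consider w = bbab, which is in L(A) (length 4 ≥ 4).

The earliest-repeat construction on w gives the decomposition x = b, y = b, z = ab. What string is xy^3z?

xy^3z = b·b·b·b·ab = bbbbab.
Reading y = b takes A from S2 back to S2, so after x·y·y·y the machine is still in S2, and z then leads to the accepting state S2. Hence bbbbab ∈ L(A).

bbbbab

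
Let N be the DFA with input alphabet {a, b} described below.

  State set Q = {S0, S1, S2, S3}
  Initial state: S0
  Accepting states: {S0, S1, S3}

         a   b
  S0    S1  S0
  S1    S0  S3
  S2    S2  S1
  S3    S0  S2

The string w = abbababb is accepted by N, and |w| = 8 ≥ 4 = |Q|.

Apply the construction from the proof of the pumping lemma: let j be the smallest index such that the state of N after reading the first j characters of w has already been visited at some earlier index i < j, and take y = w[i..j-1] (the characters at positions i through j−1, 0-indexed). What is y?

a

State sequence: S0 -a-> S1 -b-> S3 -b-> S2 -a-> S2 -b-> S1 -a-> S0 -b-> S0 -b-> S0
First repeat at step 4: S2 was already visited.

So i = 3, j = 4, giving x = w[0:3] = abb, y = w[3:4] = a, z = w[4:8] = babb.
Check: |xy| = 4 ≤ 4 and |y| = 1 ≥ 1. Reading y takes N from S2 back to S2, so every xyⁱz is accepted.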